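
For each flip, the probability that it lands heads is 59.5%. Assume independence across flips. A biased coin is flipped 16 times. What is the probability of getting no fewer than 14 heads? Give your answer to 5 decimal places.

X ~ Binomial(16, 0.595); P(X ≥ 14) = Σ C(16,k) p^k (1−p)^(16−k) over k:
  k=14: C(16,14)·0.595^14·0.405^2 = 0.0137192
  k=15: C(16,15)·0.595^15·0.405^1 = 0.0026874
  k=16: C(16,16)·0.595^16·0.405^0 = 0.0002468
Total = 0.0166533

0.01665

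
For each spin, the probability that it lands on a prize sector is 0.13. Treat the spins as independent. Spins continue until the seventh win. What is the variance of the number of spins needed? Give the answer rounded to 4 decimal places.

360.3550

Y = total spins until the seventh success; negative binomial with r=7, p=0.13.
Var(Y) = r(1−p)/p² = 7·0.87 / 0.13² = 360.355030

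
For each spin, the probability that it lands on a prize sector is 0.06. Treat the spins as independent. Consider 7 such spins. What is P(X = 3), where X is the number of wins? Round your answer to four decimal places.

0.0059

X ~ Binomial(n=7, p=0.06).
P(X=3) = C(7,3) · p^3 · (1−p)^4
= 35 · 0.000216 · 0.78075 = 0.005902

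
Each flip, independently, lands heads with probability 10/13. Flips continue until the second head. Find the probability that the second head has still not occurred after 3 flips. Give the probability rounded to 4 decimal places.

0.1352

Needing more than 3 flips ⇔ fewer than 2 successes in the first 3. With X ~ Binomial(3, 0.769231), P(Y > 3) = P(X ≤ 1).
  k=0: C(3,0)·0.769231^0·0.230769^3 = 0.012289
  k=1: C(3,1)·0.769231^1·0.230769^2 = 0.122895
P(X ≤ 1) = 0.135184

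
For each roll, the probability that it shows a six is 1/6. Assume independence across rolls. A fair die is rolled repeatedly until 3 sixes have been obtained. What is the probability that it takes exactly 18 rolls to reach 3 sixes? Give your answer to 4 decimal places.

Y = trial on which the third success occurs; negative binomial, r=3, p=0.166667.
P(Y=18) = C(17,2) · p^3 · (1−p)^15
= 136 · 0.0046296 · 0.064905 = 0.040866

0.0409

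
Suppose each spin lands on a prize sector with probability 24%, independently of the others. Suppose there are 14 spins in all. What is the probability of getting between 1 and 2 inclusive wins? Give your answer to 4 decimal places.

X ~ Binomial(14, 0.24); P(1 ≤ X ≤ 2) = Σ C(14,k) p^k (1−p)^(14−k) over k:
  k=1: C(14,1)·0.24^1·0.76^13 = 0.094823
  k=2: C(14,2)·0.24^2·0.76^12 = 0.194638
Total = 0.289461

0.2895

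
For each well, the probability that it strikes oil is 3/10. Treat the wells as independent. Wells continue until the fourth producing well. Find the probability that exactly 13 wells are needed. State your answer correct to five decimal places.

Y = trial on which the fourth success occurs; negative binomial, r=4, p=0.30.
P(Y=13) = C(12,3) · p^4 · (1−p)^9
= 220 · 0.0081 · 0.040354 = 0.0719101

0.07191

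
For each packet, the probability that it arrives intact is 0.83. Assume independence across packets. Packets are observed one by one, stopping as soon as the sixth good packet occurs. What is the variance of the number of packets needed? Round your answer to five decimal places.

Y = total packets until the sixth success; negative binomial with r=6, p=0.83.
Var(Y) = r(1−p)/p² = 6·0.17 / 0.83² = 1.4806213

1.48062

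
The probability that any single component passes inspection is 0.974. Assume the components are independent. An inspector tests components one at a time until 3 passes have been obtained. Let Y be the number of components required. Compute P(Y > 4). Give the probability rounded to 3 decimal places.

0.004

Needing more than 4 components ⇔ fewer than 3 successes in the first 4. With X ~ Binomial(4, 0.974), P(Y > 4) = P(X ≤ 2).
  k=0: C(4,0)·0.974^0·0.026^4 = 0.00000
  k=1: C(4,1)·0.974^1·0.026^3 = 0.00007
  k=2: C(4,2)·0.974^2·0.026^2 = 0.00385
P(X ≤ 2) = 0.00392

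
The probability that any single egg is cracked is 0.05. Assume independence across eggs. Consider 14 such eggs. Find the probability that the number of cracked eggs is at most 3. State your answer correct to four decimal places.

X ~ Binomial(14, 0.05); P(X ≤ 3) = Σ C(14,k) p^k (1−p)^(14−k) over k:
  k=0: C(14,0)·0.05^0·0.95^14 = 0.487675
  k=1: C(14,1)·0.05^1·0.95^13 = 0.359339
  k=2: C(14,2)·0.05^2·0.95^12 = 0.122932
  k=3: C(14,3)·0.05^3·0.95^11 = 0.025880
Total = 0.995827

0.9958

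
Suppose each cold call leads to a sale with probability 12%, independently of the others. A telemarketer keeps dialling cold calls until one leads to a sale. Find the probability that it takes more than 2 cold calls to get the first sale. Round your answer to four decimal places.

0.7744

Y = number of cold calls to the first success; geometric, p = 0.12.
P(Y > 2) = P(first 2 all fail) = (1−p)^2 = 0.774400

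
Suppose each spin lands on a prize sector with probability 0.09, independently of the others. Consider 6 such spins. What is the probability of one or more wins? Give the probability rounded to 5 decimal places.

0.43213

P(at least one) = 1 − P(none) = 1 − (1 − 0.09)^6
= 1 − 0.5678693 = 0.4321307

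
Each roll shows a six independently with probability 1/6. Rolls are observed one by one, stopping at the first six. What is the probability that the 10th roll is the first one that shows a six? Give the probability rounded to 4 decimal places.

0.0323

Geometric (trials to first success), p = 0.166667.
P(Y = 10) = (1−p)^9 · p = 0.19381 · 0.166667 = 0.032301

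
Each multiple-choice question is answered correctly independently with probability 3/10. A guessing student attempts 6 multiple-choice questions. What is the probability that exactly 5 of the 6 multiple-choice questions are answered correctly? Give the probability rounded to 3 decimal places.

0.010

X ~ Binomial(n=6, p=0.30).
P(X=5) = C(6,5) · p^5 · (1−p)^1
= 6 · 0.00243 · 0.7 = 0.01021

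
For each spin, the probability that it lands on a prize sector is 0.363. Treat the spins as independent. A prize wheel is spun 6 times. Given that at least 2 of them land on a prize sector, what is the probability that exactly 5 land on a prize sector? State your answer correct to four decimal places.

0.0342

X ~ Binomial(6, 0.363). Want P(X=5 | X≥2) = P(X=5) / P(X≥2).
P(X=5) = C(6,5)·0.363^5·0.637^1 = 0.024089
P(X≥2) = 1 − 0.066809 − 0.228431 = 0.704760
Ratio = 0.024089 / 0.704760 = 0.034181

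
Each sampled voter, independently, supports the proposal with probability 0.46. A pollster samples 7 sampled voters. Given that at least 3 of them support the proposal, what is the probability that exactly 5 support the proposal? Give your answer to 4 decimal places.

X ~ Binomial(7, 0.46). Want P(X=5 | X≥3) = P(X=5) / P(X≥3).
P(X=5) = C(7,5)·0.46^5·0.54^2 = 0.126123
P(X≥3) = 1 − 0.013389 − 0.079840 − 0.204035 = 0.702737
Ratio = 0.126123 / 0.702737 = 0.179475

0.1795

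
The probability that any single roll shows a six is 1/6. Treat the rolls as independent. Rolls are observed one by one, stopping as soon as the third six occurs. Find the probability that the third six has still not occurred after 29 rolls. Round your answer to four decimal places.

Needing more than 29 rolls ⇔ fewer than 3 successes in the first 29. With X ~ Binomial(29, 0.166667), P(Y > 29) = P(X ≤ 2).
  k=0: C(29,0)·0.166667^0·0.833333^29 = 0.005055
  k=1: C(29,1)·0.166667^1·0.833333^28 = 0.029321
  k=2: C(29,2)·0.166667^2·0.833333^27 = 0.082097
P(X ≤ 2) = 0.116473

0.1165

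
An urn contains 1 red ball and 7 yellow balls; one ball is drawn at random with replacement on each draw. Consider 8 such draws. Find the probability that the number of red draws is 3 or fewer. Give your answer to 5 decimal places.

X ~ Binomial(8, 0.125); P(X ≤ 3) = Σ C(8,k) p^k (1−p)^(8−k) over k:
  k=0: C(8,0)·0.125^0·0.875^8 = 0.3436089
  k=1: C(8,1)·0.125^1·0.875^7 = 0.3926959
  k=2: C(8,2)·0.125^2·0.875^6 = 0.1963480
  k=3: C(8,3)·0.125^3·0.875^5 = 0.0560994
Total = 0.9887522

0.98875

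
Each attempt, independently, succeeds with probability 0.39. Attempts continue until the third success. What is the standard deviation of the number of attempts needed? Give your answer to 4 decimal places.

3.4687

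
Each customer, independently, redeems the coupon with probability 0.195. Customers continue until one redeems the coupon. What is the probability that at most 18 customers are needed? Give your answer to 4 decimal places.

0.9798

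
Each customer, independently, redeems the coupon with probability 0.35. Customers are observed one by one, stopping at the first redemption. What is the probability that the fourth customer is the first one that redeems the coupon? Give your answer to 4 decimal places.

Geometric (trials to first success), p = 0.35.
P(Y = 4) = (1−p)^3 · p = 0.27463 · 0.35 = 0.096119

0.0961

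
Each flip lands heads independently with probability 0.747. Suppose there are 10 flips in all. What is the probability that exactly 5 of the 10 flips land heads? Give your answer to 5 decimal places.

0.06076

X ~ Binomial(n=10, p=0.747).
P(X=5) = C(10,5) · p^5 · (1−p)^5
= 252 · 0.2326 · 0.0010366 = 0.0607584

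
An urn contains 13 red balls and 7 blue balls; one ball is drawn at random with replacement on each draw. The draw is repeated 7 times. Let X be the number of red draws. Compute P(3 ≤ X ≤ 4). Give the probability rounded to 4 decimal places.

X ~ Binomial(7, 0.65); P(3 ≤ X ≤ 4) = Σ C(7,k) p^k (1−p)^(7−k) over k:
  k=3: C(7,3)·0.65^3·0.35^4 = 0.144238
  k=4: C(7,4)·0.65^4·0.35^3 = 0.267871
Total = 0.412109

0.4121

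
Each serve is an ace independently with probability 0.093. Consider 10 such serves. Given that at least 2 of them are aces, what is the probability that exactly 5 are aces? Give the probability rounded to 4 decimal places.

X ~ Binomial(10, 0.093). Want P(X=5 | X≥2) = P(X=5) / P(X≥2).
P(X=5) = C(10,5)·0.093^5·0.907^5 = 0.001076
P(X≥2) = 1 − 0.376767 − 0.386321 = 0.236912
Ratio = 0.001076 / 0.236912 = 0.004542

0.0045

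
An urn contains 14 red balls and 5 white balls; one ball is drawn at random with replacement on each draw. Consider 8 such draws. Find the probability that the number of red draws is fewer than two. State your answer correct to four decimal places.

0.0005

X ~ Binomial(8, 0.736842); P(X ≤ 1) = Σ C(8,k) p^k (1−p)^(8−k) over k:
  k=0: C(8,0)·0.736842^0·0.263158^8 = 0.000023
  k=1: C(8,1)·0.736842^1·0.263158^7 = 0.000515
Total = 0.000538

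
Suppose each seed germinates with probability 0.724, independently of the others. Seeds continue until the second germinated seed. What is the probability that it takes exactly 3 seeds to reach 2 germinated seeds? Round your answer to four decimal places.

Y = trial on which the second success occurs; negative binomial, r=2, p=0.724.
P(Y=3) = C(2,1) · p^2 · (1−p)^1
= 2 · 0.52418 · 0.276 = 0.289345

0.2893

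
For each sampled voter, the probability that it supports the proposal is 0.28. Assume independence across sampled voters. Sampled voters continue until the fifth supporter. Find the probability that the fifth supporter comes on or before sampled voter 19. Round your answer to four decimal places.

Finishing within 19 sampled voters ⇔ at least 5 successes in the first 19. With X ~ Binomial(19, 0.28), P(Y ≤ 19) = 1 − P(X ≤ 4).
  k=0: C(19,0)·0.28^0·0.72^19 = 0.001947
  k=1: C(19,1)·0.28^1·0.72^18 = 0.014385
  k=2: C(19,2)·0.28^2·0.72^17 = 0.050346
  k=3: C(19,3)·0.28^3·0.72^16 = 0.110948
  k=4: C(19,4)·0.28^4·0.72^15 = 0.172585
1 − 0.350210 = 0.649790

0.6498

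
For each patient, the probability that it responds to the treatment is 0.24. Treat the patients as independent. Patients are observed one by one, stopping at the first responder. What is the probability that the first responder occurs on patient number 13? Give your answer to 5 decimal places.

0.00891

Geometric (trials to first success), p = 0.24.
P(Y = 13) = (1−p)^12 · p = 0.037133 · 0.24 = 0.0089120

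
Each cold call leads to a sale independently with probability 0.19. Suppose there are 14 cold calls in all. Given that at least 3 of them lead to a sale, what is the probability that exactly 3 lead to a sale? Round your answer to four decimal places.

X ~ Binomial(14, 0.19). Want P(X=3 | X≥3) = P(X=3) / P(X≥3).
P(X=3) = C(14,3)·0.19^3·0.81^11 = 0.245865
P(X≥3) = 1 − 0.052335 − 0.171865 − 0.262041 = 0.513760
Ratio = 0.245865 / 0.513760 = 0.478561

0.4786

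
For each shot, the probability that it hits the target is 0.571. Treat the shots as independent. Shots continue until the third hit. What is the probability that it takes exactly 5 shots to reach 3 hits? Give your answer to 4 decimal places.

0.2056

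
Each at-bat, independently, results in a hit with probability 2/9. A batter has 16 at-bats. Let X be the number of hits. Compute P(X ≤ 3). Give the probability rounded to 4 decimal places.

0.5099

X ~ Binomial(16, 0.222222); P(X ≤ 3) = Σ C(16,k) p^k (1−p)^(16−k) over k:
  k=0: C(16,0)·0.222222^0·0.777778^16 = 0.017934
  k=1: C(16,1)·0.222222^1·0.777778^15 = 0.081986
  k=2: C(16,2)·0.222222^2·0.777778^14 = 0.175685
  k=3: C(16,3)·0.222222^3·0.777778^13 = 0.234246
Total = 0.509851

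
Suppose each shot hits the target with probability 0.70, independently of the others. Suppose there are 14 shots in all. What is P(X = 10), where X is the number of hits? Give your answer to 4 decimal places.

0.2290

X ~ Binomial(n=14, p=0.70).
P(X=10) = C(14,10) · p^10 · (1−p)^4
= 1001 · 0.028248 · 0.0081 = 0.229034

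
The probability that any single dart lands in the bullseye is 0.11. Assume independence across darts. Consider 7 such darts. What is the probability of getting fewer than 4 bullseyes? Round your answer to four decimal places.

X ~ Binomial(7, 0.11); P(X ≤ 3) = Σ C(7,k) p^k (1−p)^(7−k) over k:
  k=0: C(7,0)·0.11^0·0.89^7 = 0.442313
  k=1: C(7,1)·0.11^1·0.89^6 = 0.382676
  k=2: C(7,2)·0.11^2·0.89^5 = 0.141891
  k=3: C(7,3)·0.11^3·0.89^4 = 0.029228
Total = 0.996108

0.9961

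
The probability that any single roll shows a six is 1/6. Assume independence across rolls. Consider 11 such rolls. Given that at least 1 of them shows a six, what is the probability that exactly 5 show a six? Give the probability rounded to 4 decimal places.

0.0230

X ~ Binomial(11, 0.166667). Want P(X=5 | X≥1) = P(X=5) / P(X≥1).
P(X=5) = C(11,5)·0.166667^5·0.833333^6 = 0.019897
P(X≥1) = 1 − 0.134588 = 0.865412
Ratio = 0.019897 / 0.865412 = 0.022992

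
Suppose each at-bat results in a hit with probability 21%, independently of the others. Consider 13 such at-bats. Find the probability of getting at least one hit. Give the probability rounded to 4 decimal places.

0.9533

P(at least one) = 1 − P(none) = 1 − (1 − 0.21)^13
= 1 − 0.046682 = 0.953318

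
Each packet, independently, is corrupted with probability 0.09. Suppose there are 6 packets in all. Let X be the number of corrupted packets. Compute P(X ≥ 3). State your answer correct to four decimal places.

X ~ Binomial(6, 0.09); P(X ≥ 3) = Σ C(6,k) p^k (1−p)^(6−k) over k:
  k=3: C(6,3)·0.09^3·0.91^3 = 0.010987
  k=4: C(6,4)·0.09^4·0.91^2 = 0.000815
  k=5: C(6,5)·0.09^5·0.91^1 = 0.000032
  k=6: C(6,6)·0.09^6·0.91^0 = 0.000001
Total = 0.011835

0.0118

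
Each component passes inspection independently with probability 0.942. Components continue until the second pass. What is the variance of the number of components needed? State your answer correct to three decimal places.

Y = total components until the second success; negative binomial with r=2, p=0.942.
Var(Y) = r(1−p)/p² = 2·0.058 / 0.942² = 0.13072

0.131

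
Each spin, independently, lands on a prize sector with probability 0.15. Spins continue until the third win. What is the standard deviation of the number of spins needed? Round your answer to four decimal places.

Y = total spins until the third success; negative binomial with r=3, p=0.15.
SD(Y) = √[r(1−p)/p²] = √(113.333333) = 10.645813

10.6458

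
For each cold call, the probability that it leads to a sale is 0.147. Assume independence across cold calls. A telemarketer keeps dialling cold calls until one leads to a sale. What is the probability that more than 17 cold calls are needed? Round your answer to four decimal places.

0.0670

Y = number of cold calls to the first success; geometric, p = 0.147.
P(Y > 17) = P(first 17 all fail) = (1−p)^17 = 0.067009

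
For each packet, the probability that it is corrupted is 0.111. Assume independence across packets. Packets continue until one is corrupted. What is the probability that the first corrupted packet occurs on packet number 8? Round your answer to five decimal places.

Geometric (trials to first success), p = 0.111.
P(Y = 8) = (1−p)^7 · p = 0.43885 · 0.111 = 0.0487119

0.04871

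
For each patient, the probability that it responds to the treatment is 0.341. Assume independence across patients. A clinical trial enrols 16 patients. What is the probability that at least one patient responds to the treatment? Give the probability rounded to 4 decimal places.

P(at least one) = 1 − P(none) = 1 − (1 − 0.341)^16
= 1 − 0.001265 = 0.998735

0.9987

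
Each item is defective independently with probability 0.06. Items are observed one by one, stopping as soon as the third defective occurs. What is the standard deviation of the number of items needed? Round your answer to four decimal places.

27.9881

Y = total items until the third success; negative binomial with r=3, p=0.06.
SD(Y) = √[r(1−p)/p²] = √(783.333333) = 27.988093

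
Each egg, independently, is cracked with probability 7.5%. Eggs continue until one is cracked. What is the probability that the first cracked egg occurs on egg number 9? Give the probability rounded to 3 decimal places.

0.040

Geometric (trials to first success), p = 0.075.
P(Y = 9) = (1−p)^8 · p = 0.53596 · 0.075 = 0.04020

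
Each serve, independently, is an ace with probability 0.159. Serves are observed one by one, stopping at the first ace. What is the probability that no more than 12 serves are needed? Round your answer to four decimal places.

0.8748

Y = number of serves to the first success; geometric, p = 0.159.
P(Y ≤ 12) = 1 − (1−p)^12 = 1 − 0.125185 = 0.874815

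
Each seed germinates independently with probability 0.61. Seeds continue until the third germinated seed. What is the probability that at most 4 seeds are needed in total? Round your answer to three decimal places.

0.493

Finishing within 4 seeds ⇔ at least 3 successes in the first 4. With X ~ Binomial(4, 0.61), P(Y ≤ 4) = 1 − P(X ≤ 2).
  k=0: C(4,0)·0.61^0·0.39^4 = 0.02313
  k=1: C(4,1)·0.61^1·0.39^3 = 0.14474
  k=2: C(4,2)·0.61^2·0.39^2 = 0.33958
1 − 0.50745 = 0.49255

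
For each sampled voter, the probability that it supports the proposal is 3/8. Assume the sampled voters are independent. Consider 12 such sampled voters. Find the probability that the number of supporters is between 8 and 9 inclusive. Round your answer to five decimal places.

X ~ Binomial(12, 0.375); P(8 ≤ X ≤ 9) = Σ C(12,k) p^k (1−p)^(12−k) over k:
  k=8: C(12,8)·0.375^8·0.625^4 = 0.0295376
  k=9: C(12,9)·0.375^9·0.625^3 = 0.0078767
Total = 0.0374143

0.03741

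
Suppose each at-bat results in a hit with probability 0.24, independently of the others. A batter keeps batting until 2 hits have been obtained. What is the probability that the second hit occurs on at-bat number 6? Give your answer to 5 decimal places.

0.09608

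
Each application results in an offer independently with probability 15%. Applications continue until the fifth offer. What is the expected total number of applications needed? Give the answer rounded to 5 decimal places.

33.33333

Y = total applications until the fifth success; negative binomial with r=5, p=0.15.
E[Y] = r / p = 5 / 0.15 = 33.3333333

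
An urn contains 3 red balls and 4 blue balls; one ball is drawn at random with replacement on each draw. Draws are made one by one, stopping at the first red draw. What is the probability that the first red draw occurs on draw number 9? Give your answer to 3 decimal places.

0.005

Geometric (trials to first success), p = 0.428571.
P(Y = 9) = (1−p)^8 · p = 0.011368 · 0.428571 = 0.00487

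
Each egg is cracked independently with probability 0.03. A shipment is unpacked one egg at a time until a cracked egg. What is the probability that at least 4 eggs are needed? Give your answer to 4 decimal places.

Y = number of eggs to the first success; geometric, p = 0.03.
P(Y > 3) = P(first 3 all fail) = (1−p)^3 = 0.912673

0.9127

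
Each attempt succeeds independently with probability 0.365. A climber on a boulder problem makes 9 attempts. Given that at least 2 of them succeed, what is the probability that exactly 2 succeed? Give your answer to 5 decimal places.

0.22275

X ~ Binomial(9, 0.365). Want P(X=2 | X≥2) = P(X=2) / P(X≥2).
P(X=2) = C(9,2)·0.365^2·0.635^7 = 0.1996661
P(X≥2) = 1 − 0.0167866 − 0.0868411 = 0.8963723
Ratio = 0.1996661 / 0.8963723 = 0.2227491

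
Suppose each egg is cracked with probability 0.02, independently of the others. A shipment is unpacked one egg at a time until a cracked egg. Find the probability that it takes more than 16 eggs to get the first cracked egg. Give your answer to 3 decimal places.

0.724

Y = number of eggs to the first success; geometric, p = 0.02.
P(Y > 16) = P(first 16 all fail) = (1−p)^16 = 0.72380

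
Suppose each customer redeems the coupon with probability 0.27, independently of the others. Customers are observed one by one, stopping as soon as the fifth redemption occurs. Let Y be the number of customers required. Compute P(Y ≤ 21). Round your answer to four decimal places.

0.7077

Finishing within 21 customers ⇔ at least 5 successes in the first 21. With X ~ Binomial(21, 0.27), P(Y ≤ 21) = 1 − P(X ≤ 4).
  k=0: C(21,0)·0.27^0·0.73^21 = 0.001348
  k=1: C(21,1)·0.27^1·0.73^20 = 0.010472
  k=2: C(21,2)·0.27^2·0.73^19 = 0.038733
  k=3: C(21,3)·0.27^3·0.73^18 = 0.090731
  k=4: C(21,4)·0.27^4·0.73^17 = 0.151011
1 − 0.292295 = 0.707705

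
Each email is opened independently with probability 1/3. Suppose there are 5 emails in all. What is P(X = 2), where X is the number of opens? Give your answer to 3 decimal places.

0.329

X ~ Binomial(n=5, p=0.333333).
P(X=2) = C(5,2) · p^2 · (1−p)^3
= 10 · 0.11111 · 0.2963 = 0.32922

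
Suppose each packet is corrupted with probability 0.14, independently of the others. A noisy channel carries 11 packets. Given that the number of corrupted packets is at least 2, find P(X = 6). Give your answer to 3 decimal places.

0.003

X ~ Binomial(11, 0.14). Want P(X=6 | X≥2) = P(X=6) / P(X≥2).
P(X=6) = C(11,6)·0.14^6·0.86^5 = 0.00164
P(X≥2) = 1 − 0.19032 − 0.34080 = 0.46888
Ratio = 0.00164 / 0.46888 = 0.00349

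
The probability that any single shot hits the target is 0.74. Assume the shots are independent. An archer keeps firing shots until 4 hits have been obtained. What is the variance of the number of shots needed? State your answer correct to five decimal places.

Y = total shots until the fourth success; negative binomial with r=4, p=0.74.
Var(Y) = r(1−p)/p² = 4·0.26 / 0.74² = 1.8991965

1.89920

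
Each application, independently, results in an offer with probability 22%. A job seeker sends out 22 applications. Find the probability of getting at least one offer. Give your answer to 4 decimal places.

P(at least one) = 1 − P(none) = 1 − (1 − 0.22)^22
= 1 − 0.004227 = 0.995773

0.9958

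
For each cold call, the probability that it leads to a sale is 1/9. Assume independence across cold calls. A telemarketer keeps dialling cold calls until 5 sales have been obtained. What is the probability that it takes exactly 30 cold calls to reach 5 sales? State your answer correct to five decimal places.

Y = trial on which the fifth success occurs; negative binomial, r=5, p=0.111111.
P(Y=30) = C(29,4) · p^5 · (1−p)^25
= 23751 · 1.6935e-05 · 0.052624 = 0.0211669

0.02117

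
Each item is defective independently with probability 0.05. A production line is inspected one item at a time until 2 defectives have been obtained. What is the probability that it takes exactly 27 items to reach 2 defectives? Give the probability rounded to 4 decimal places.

Y = trial on which the second success occurs; negative binomial, r=2, p=0.05.
P(Y=27) = C(26,1) · p^2 · (1−p)^25
= 26 · 0.0025 · 0.27739 = 0.018030

0.0180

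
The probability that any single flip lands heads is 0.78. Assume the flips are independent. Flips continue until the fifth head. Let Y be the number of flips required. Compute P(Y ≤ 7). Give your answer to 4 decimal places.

Finishing within 7 flips ⇔ at least 5 successes in the first 7. With X ~ Binomial(7, 0.78), P(Y ≤ 7) = 1 − P(X ≤ 4).
  k=0: C(7,0)·0.78^0·0.22^7 = 0.000025
  k=1: C(7,1)·0.78^1·0.22^6 = 0.000619
  k=2: C(7,2)·0.78^2·0.22^5 = 0.006584
  k=3: C(7,3)·0.78^3·0.22^4 = 0.038908
  k=4: C(7,4)·0.78^4·0.22^3 = 0.137948
1 − 0.184085 = 0.815915

0.8159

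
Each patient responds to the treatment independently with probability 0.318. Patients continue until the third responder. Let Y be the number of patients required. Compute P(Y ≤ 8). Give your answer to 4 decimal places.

Finishing within 8 patients ⇔ at least 3 successes in the first 8. With X ~ Binomial(8, 0.318), P(Y ≤ 8) = 1 − P(X ≤ 2).
  k=0: C(8,0)·0.318^0·0.682^8 = 0.046803
  k=1: C(8,1)·0.318^1·0.682^7 = 0.174585
  k=2: C(8,2)·0.318^2·0.682^6 = 0.284917
1 − 0.506306 = 0.493694

0.4937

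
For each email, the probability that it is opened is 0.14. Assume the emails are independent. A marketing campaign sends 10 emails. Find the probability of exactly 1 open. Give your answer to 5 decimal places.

0.36026

X ~ Binomial(n=10, p=0.14).
P(X=1) = C(10,1) · p^1 · (1−p)^9
= 10 · 0.14 · 0.25733 = 0.3602584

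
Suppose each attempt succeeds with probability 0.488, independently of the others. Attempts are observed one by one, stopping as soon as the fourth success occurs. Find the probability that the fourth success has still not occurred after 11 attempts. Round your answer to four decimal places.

0.1295

Needing more than 11 attempts ⇔ fewer than 4 successes in the first 11. With X ~ Binomial(11, 0.488), P(Y > 11) = P(X ≤ 3).
  k=0: C(11,0)·0.488^0·0.512^11 = 0.000634
  k=1: C(11,1)·0.488^1·0.512^10 = 0.006645
  k=2: C(11,2)·0.488^2·0.512^9 = 0.031669
  k=3: C(11,3)·0.488^3·0.512^8 = 0.090553
P(X ≤ 3) = 0.129501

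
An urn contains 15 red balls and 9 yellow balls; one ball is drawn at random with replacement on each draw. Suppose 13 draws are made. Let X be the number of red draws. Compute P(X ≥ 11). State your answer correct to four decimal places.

X ~ Binomial(13, 0.625); P(X ≥ 11) = Σ C(13,k) p^k (1−p)^(13−k) over k:
  k=11: C(13,11)·0.625^11·0.375^2 = 0.062350
  k=12: C(13,12)·0.625^12·0.375^1 = 0.017319
  k=13: C(13,13)·0.625^13·0.375^0 = 0.002220
Total = 0.081890

0.0819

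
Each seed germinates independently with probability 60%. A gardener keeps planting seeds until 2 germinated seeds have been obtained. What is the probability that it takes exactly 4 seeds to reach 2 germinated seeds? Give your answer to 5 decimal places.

0.17280

Y = trial on which the second success occurs; negative binomial, r=2, p=0.60.
P(Y=4) = C(3,1) · p^2 · (1−p)^2
= 3 · 0.36 · 0.16 = 0.1728000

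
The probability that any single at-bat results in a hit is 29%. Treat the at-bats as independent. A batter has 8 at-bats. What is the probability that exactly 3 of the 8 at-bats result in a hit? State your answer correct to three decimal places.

0.246

X ~ Binomial(n=8, p=0.29).
P(X=3) = C(8,3) · p^3 · (1−p)^5
= 56 · 0.024389 · 0.18042 = 0.24642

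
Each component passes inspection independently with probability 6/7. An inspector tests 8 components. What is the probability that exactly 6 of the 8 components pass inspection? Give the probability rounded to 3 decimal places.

0.227

X ~ Binomial(n=8, p=0.857143).
P(X=6) = C(8,6) · p^6 · (1−p)^2
= 28 · 0.39657 · 0.020408 = 0.22661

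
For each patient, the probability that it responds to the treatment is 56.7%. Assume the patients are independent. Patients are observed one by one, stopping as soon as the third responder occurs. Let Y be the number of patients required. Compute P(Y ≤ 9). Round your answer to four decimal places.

0.9601

Finishing within 9 patients ⇔ at least 3 successes in the first 9. With X ~ Binomial(9, 0.567), P(Y ≤ 9) = 1 − P(X ≤ 2).
  k=0: C(9,0)·0.567^0·0.433^9 = 0.000535
  k=1: C(9,1)·0.567^1·0.433^8 = 0.006306
  k=2: C(9,2)·0.567^2·0.433^7 = 0.033028
1 − 0.039869 = 0.960131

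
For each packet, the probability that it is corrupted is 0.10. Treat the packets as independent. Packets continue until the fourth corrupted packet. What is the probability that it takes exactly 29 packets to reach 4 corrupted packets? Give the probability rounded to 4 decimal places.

0.0235

Y = trial on which the fourth success occurs; negative binomial, r=4, p=0.10.
P(Y=29) = C(28,3) · p^4 · (1−p)^25
= 3276 · 0.0001 · 0.07179 = 0.023518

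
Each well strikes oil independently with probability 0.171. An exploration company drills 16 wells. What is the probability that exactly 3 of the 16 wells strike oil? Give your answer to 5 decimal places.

0.24456

X ~ Binomial(n=16, p=0.171).
P(X=3) = C(16,3) · p^3 · (1−p)^13
= 560 · 0.0050002 · 0.087339 = 0.2445599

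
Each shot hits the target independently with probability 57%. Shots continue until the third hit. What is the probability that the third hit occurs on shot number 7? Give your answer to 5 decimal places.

Y = trial on which the third success occurs; negative binomial, r=3, p=0.57.
P(Y=7) = C(6,2) · p^3 · (1−p)^4
= 15 · 0.18519 · 0.034188 = 0.0949707

0.09497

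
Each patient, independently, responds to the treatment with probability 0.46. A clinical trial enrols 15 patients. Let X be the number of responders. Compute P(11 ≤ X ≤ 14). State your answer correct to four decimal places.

0.0305

X ~ Binomial(15, 0.46); P(11 ≤ X ≤ 14) = Σ C(15,k) p^k (1−p)^(15−k) over k:
  k=11: C(15,11)·0.46^11·0.54^4 = 0.022649
  k=12: C(15,12)·0.46^12·0.54^3 = 0.006431
  k=13: C(15,13)·0.46^13·0.54^2 = 0.001264
  k=14: C(15,14)·0.46^14·0.54^1 = 0.000154
Total = 0.030498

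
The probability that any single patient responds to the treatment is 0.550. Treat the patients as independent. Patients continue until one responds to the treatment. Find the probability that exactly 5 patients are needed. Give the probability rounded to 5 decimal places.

0.02255

Geometric (trials to first success), p = 0.55.
P(Y = 5) = (1−p)^4 · p = 0.041006 · 0.55 = 0.0225534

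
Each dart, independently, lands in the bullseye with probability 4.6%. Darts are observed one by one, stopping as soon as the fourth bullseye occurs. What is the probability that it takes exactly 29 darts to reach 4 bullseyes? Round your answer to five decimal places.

Y = trial on which the fourth success occurs; negative binomial, r=4, p=0.046.
P(Y=29) = C(28,3) · p^4 · (1−p)^25
= 3276 · 4.4775e-06 · 0.30811 = 0.0045194

0.00452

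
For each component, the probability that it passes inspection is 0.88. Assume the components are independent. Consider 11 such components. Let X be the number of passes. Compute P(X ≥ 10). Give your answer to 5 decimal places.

0.61270

X ~ Binomial(11, 0.88); P(X ≥ 10) = Σ C(11,k) p^k (1−p)^(11−k) over k:
  k=10: C(11,10)·0.88^10·0.12^1 = 0.3676213
  k=11: C(11,11)·0.88^11·0.12^0 = 0.2450809
Total = 0.6127021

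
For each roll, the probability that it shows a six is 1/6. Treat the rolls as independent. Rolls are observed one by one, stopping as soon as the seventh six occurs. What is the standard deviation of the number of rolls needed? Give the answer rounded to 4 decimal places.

Y = total rolls until the seventh success; negative binomial with r=7, p=0.166667.
SD(Y) = √[r(1−p)/p²] = √(210.000000) = 14.491377

14.4914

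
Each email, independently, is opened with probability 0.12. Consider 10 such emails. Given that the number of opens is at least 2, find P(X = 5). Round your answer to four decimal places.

0.0097

X ~ Binomial(10, 0.12). Want P(X=5 | X≥2) = P(X=5) / P(X≥2).
P(X=5) = C(10,5)·0.12^5·0.88^5 = 0.003309
P(X≥2) = 1 − 0.278501 − 0.379774 = 0.341725
Ratio = 0.003309 / 0.341725 = 0.009684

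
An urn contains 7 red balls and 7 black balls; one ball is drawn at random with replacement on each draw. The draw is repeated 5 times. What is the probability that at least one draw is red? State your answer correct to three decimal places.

0.969

P(at least one) = 1 − P(none) = 1 − (1 − 0.50)^5
= 1 − 0.03125 = 0.96875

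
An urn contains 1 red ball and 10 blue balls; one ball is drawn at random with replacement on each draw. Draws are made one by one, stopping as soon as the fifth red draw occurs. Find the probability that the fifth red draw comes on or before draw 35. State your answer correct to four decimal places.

Finishing within 35 draws ⇔ at least 5 successes in the first 35. With X ~ Binomial(35, 0.090909), P(Y ≤ 35) = 1 − P(X ≤ 4).
  k=0: C(35,0)·0.090909^0·0.909091^35 = 0.035584
  k=1: C(35,1)·0.090909^1·0.909091^34 = 0.124544
  k=2: C(35,2)·0.090909^2·0.909091^33 = 0.211725
  k=3: C(35,3)·0.090909^3·0.909091^32 = 0.232898
  k=4: C(35,4)·0.090909^4·0.909091^31 = 0.186318
1 − 0.791070 = 0.208930

0.2089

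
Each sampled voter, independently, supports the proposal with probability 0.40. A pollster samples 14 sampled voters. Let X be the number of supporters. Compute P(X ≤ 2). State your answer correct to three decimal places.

0.040

X ~ Binomial(14, 0.40); P(X ≤ 2) = Σ C(14,k) p^k (1−p)^(14−k) over k:
  k=0: C(14,0)·0.40^0·0.60^14 = 0.00078
  k=1: C(14,1)·0.40^1·0.60^13 = 0.00731
  k=2: C(14,2)·0.40^2·0.60^12 = 0.03169
Total = 0.03979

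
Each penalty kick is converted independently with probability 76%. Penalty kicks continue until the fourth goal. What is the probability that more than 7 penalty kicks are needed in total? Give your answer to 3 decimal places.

0.062

Needing more than 7 penalty kicks ⇔ fewer than 4 successes in the first 7. With X ~ Binomial(7, 0.76), P(Y > 7) = P(X ≤ 3).
  k=0: C(7,0)·0.76^0·0.24^7 = 0.00005
  k=1: C(7,1)·0.76^1·0.24^6 = 0.00102
  k=2: C(7,2)·0.76^2·0.24^5 = 0.00966
  k=3: C(7,3)·0.76^3·0.24^4 = 0.05097
P(X ≤ 3) = 0.06170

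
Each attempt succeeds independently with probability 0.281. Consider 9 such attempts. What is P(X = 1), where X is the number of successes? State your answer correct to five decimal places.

X ~ Binomial(n=9, p=0.281).
P(X=1) = C(9,1) · p^1 · (1−p)^8
= 9 · 0.281 · 0.071422 = 0.1806259

0.18063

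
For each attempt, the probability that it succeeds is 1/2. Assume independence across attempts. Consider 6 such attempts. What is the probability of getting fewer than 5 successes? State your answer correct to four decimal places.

0.8906

X ~ Binomial(6, 0.50); P(X ≤ 4) = Σ C(6,k) p^k (1−p)^(6−k) over k:
  k=0: C(6,0)·0.50^0·0.50^6 = 0.015625
  k=1: C(6,1)·0.50^1·0.50^5 = 0.093750
  k=2: C(6,2)·0.50^2·0.50^4 = 0.234375
  k=3: C(6,3)·0.50^3·0.50^3 = 0.312500
  k=4: C(6,4)·0.50^4·0.50^2 = 0.234375
Total = 0.890625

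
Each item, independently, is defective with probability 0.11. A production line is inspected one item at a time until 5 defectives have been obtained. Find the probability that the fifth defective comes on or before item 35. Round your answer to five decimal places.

Finishing within 35 items ⇔ at least 5 successes in the first 35. With X ~ Binomial(35, 0.11), P(Y ≤ 35) = 1 − P(X ≤ 4).
  k=0: C(35,0)·0.11^0·0.89^35 = 0.0169297
  k=1: C(35,1)·0.11^1·0.89^34 = 0.0732354
  k=2: C(35,2)·0.11^2·0.89^33 = 0.1538766
  k=3: C(35,3)·0.11^3·0.89^32 = 0.2092030
  k=4: C(35,4)·0.11^4·0.89^31 = 0.2068524
1 − 0.6600971 = 0.3399029

0.33990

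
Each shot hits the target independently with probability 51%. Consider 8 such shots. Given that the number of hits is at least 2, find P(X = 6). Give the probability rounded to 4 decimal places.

0.1221

X ~ Binomial(8, 0.51). Want P(X=6 | X≥2) = P(X=6) / P(X≥2).
P(X=6) = C(8,6)·0.51^6·0.49^2 = 0.118296
P(X≥2) = 1 − 0.003323 − 0.027672 = 0.969005
Ratio = 0.118296 / 0.969005 = 0.122080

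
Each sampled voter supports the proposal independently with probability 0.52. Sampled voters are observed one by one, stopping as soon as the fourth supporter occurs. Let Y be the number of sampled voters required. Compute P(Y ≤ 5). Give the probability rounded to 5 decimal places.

0.21350

Finishing within 5 sampled voters ⇔ at least 4 successes in the first 5. With X ~ Binomial(5, 0.52), P(Y ≤ 5) = 1 − P(X ≤ 3).
  k=0: C(5,0)·0.52^0·0.48^5 = 0.0254804
  k=1: C(5,1)·0.52^1·0.48^4 = 0.1380188
  k=2: C(5,2)·0.52^2·0.48^3 = 0.2990408
  k=3: C(5,3)·0.52^3·0.48^2 = 0.3239608
1 − 0.7865008 = 0.2134992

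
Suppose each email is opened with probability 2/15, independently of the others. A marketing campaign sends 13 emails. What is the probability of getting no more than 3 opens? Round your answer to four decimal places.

X ~ Binomial(13, 0.133333); P(X ≤ 3) = Σ C(13,k) p^k (1−p)^(13−k) over k:
  k=0: C(13,0)·0.133333^0·0.866667^13 = 0.155624
  k=1: C(13,1)·0.133333^1·0.866667^12 = 0.311248
  k=2: C(13,2)·0.133333^2·0.866667^11 = 0.287306
  k=3: C(13,3)·0.133333^3·0.866667^10 = 0.162070
Total = 0.916249

0.9162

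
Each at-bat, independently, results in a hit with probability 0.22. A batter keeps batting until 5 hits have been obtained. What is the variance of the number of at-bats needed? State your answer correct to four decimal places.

80.5785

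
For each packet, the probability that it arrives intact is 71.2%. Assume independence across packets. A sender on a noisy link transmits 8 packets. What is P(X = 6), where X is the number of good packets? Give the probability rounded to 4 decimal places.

0.3026

X ~ Binomial(n=8, p=0.712).
P(X=6) = C(8,6) · p^6 · (1−p)^2
= 28 · 0.13028 · 0.082944 = 0.302568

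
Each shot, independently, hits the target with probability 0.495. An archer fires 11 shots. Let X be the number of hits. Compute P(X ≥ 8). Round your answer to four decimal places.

0.1070

X ~ Binomial(11, 0.495); P(X ≥ 8) = Σ C(11,k) p^k (1−p)^(11−k) over k:
  k=8: C(11,8)·0.495^8·0.505^3 = 0.076595
  k=9: C(11,9)·0.495^9·0.505^2 = 0.025026
  k=10: C(11,10)·0.495^10·0.505^1 = 0.004906
  k=11: C(11,11)·0.495^11·0.505^0 = 0.000437
Total = 0.106964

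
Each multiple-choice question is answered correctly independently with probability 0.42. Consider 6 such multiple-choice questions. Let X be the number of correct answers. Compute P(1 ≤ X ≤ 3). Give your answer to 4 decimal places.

X ~ Binomial(6, 0.42); P(1 ≤ X ≤ 3) = Σ C(6,k) p^k (1−p)^(6−k) over k:
  k=1: C(6,1)·0.42^1·0.58^5 = 0.165402
  k=2: C(6,2)·0.42^2·0.58^4 = 0.299434
  k=3: C(6,3)·0.42^3·0.58^3 = 0.289109
Total = 0.753946

0.7539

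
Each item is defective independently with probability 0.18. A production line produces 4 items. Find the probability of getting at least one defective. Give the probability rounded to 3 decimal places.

0.548

P(at least one) = 1 − P(none) = 1 − (1 − 0.18)^4
= 1 − 0.45212 = 0.54788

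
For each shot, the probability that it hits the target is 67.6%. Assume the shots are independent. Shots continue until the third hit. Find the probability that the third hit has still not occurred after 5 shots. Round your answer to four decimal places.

Needing more than 5 shots ⇔ fewer than 3 successes in the first 5. With X ~ Binomial(5, 0.676), P(Y > 5) = P(X ≤ 2).
  k=0: C(5,0)·0.676^0·0.324^5 = 0.003570
  k=1: C(5,1)·0.676^1·0.324^4 = 0.037247
  k=2: C(5,2)·0.676^2·0.324^3 = 0.155428
P(X ≤ 2) = 0.196246

0.1962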